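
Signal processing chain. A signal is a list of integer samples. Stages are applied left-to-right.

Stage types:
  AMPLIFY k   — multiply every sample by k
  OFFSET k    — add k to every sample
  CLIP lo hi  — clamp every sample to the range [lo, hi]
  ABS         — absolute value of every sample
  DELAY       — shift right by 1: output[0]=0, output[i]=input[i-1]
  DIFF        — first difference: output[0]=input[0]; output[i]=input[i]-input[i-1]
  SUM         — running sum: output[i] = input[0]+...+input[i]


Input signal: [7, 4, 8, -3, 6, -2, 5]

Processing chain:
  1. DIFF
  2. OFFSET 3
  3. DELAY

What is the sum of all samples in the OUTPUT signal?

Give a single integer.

Answer: 16

Derivation:
Input: [7, 4, 8, -3, 6, -2, 5]
Stage 1 (DIFF): s[0]=7, 4-7=-3, 8-4=4, -3-8=-11, 6--3=9, -2-6=-8, 5--2=7 -> [7, -3, 4, -11, 9, -8, 7]
Stage 2 (OFFSET 3): 7+3=10, -3+3=0, 4+3=7, -11+3=-8, 9+3=12, -8+3=-5, 7+3=10 -> [10, 0, 7, -8, 12, -5, 10]
Stage 3 (DELAY): [0, 10, 0, 7, -8, 12, -5] = [0, 10, 0, 7, -8, 12, -5] -> [0, 10, 0, 7, -8, 12, -5]
Output sum: 16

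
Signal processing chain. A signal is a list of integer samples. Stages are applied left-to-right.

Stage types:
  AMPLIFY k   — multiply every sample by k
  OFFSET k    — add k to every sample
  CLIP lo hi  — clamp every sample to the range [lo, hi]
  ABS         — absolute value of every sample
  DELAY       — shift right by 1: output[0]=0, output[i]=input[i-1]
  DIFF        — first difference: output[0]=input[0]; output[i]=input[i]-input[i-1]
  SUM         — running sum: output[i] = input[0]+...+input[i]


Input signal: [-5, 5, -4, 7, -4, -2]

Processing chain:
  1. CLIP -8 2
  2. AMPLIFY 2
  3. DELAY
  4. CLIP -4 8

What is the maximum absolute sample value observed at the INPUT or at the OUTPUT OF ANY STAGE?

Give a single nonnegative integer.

Input: [-5, 5, -4, 7, -4, -2] (max |s|=7)
Stage 1 (CLIP -8 2): clip(-5,-8,2)=-5, clip(5,-8,2)=2, clip(-4,-8,2)=-4, clip(7,-8,2)=2, clip(-4,-8,2)=-4, clip(-2,-8,2)=-2 -> [-5, 2, -4, 2, -4, -2] (max |s|=5)
Stage 2 (AMPLIFY 2): -5*2=-10, 2*2=4, -4*2=-8, 2*2=4, -4*2=-8, -2*2=-4 -> [-10, 4, -8, 4, -8, -4] (max |s|=10)
Stage 3 (DELAY): [0, -10, 4, -8, 4, -8] = [0, -10, 4, -8, 4, -8] -> [0, -10, 4, -8, 4, -8] (max |s|=10)
Stage 4 (CLIP -4 8): clip(0,-4,8)=0, clip(-10,-4,8)=-4, clip(4,-4,8)=4, clip(-8,-4,8)=-4, clip(4,-4,8)=4, clip(-8,-4,8)=-4 -> [0, -4, 4, -4, 4, -4] (max |s|=4)
Overall max amplitude: 10

Answer: 10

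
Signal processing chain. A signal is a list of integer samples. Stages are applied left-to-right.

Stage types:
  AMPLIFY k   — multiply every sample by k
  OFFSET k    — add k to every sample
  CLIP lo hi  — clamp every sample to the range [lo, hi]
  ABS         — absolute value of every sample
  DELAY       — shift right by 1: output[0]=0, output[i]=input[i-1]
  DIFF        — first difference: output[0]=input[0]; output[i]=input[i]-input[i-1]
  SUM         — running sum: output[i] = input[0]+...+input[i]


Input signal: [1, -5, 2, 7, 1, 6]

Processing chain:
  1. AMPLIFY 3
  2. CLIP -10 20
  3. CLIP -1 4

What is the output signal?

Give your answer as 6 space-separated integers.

Input: [1, -5, 2, 7, 1, 6]
Stage 1 (AMPLIFY 3): 1*3=3, -5*3=-15, 2*3=6, 7*3=21, 1*3=3, 6*3=18 -> [3, -15, 6, 21, 3, 18]
Stage 2 (CLIP -10 20): clip(3,-10,20)=3, clip(-15,-10,20)=-10, clip(6,-10,20)=6, clip(21,-10,20)=20, clip(3,-10,20)=3, clip(18,-10,20)=18 -> [3, -10, 6, 20, 3, 18]
Stage 3 (CLIP -1 4): clip(3,-1,4)=3, clip(-10,-1,4)=-1, clip(6,-1,4)=4, clip(20,-1,4)=4, clip(3,-1,4)=3, clip(18,-1,4)=4 -> [3, -1, 4, 4, 3, 4]

Answer: 3 -1 4 4 3 4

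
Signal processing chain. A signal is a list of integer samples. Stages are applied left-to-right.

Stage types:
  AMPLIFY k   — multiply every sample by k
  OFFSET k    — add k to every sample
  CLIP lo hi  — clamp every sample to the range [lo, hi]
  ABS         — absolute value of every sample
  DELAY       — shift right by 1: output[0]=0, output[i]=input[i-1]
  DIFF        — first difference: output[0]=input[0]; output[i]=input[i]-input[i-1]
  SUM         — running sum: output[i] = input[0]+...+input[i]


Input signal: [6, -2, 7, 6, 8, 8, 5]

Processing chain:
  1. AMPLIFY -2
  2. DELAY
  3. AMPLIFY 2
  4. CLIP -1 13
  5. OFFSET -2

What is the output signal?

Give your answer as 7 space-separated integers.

Answer: -2 -3 6 -3 -3 -3 -3

Derivation:
Input: [6, -2, 7, 6, 8, 8, 5]
Stage 1 (AMPLIFY -2): 6*-2=-12, -2*-2=4, 7*-2=-14, 6*-2=-12, 8*-2=-16, 8*-2=-16, 5*-2=-10 -> [-12, 4, -14, -12, -16, -16, -10]
Stage 2 (DELAY): [0, -12, 4, -14, -12, -16, -16] = [0, -12, 4, -14, -12, -16, -16] -> [0, -12, 4, -14, -12, -16, -16]
Stage 3 (AMPLIFY 2): 0*2=0, -12*2=-24, 4*2=8, -14*2=-28, -12*2=-24, -16*2=-32, -16*2=-32 -> [0, -24, 8, -28, -24, -32, -32]
Stage 4 (CLIP -1 13): clip(0,-1,13)=0, clip(-24,-1,13)=-1, clip(8,-1,13)=8, clip(-28,-1,13)=-1, clip(-24,-1,13)=-1, clip(-32,-1,13)=-1, clip(-32,-1,13)=-1 -> [0, -1, 8, -1, -1, -1, -1]
Stage 5 (OFFSET -2): 0+-2=-2, -1+-2=-3, 8+-2=6, -1+-2=-3, -1+-2=-3, -1+-2=-3, -1+-2=-3 -> [-2, -3, 6, -3, -3, -3, -3]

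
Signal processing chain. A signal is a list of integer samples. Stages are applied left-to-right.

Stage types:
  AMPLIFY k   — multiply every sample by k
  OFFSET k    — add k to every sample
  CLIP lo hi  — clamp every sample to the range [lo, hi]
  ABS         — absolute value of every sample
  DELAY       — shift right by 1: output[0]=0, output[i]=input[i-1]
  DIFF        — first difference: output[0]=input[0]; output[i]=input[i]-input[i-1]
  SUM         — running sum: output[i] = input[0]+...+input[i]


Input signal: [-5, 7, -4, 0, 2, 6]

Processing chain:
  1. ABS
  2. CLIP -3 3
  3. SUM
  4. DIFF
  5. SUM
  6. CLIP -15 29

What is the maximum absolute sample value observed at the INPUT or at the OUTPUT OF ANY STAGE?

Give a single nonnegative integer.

Answer: 14

Derivation:
Input: [-5, 7, -4, 0, 2, 6] (max |s|=7)
Stage 1 (ABS): |-5|=5, |7|=7, |-4|=4, |0|=0, |2|=2, |6|=6 -> [5, 7, 4, 0, 2, 6] (max |s|=7)
Stage 2 (CLIP -3 3): clip(5,-3,3)=3, clip(7,-3,3)=3, clip(4,-3,3)=3, clip(0,-3,3)=0, clip(2,-3,3)=2, clip(6,-3,3)=3 -> [3, 3, 3, 0, 2, 3] (max |s|=3)
Stage 3 (SUM): sum[0..0]=3, sum[0..1]=6, sum[0..2]=9, sum[0..3]=9, sum[0..4]=11, sum[0..5]=14 -> [3, 6, 9, 9, 11, 14] (max |s|=14)
Stage 4 (DIFF): s[0]=3, 6-3=3, 9-6=3, 9-9=0, 11-9=2, 14-11=3 -> [3, 3, 3, 0, 2, 3] (max |s|=3)
Stage 5 (SUM): sum[0..0]=3, sum[0..1]=6, sum[0..2]=9, sum[0..3]=9, sum[0..4]=11, sum[0..5]=14 -> [3, 6, 9, 9, 11, 14] (max |s|=14)
Stage 6 (CLIP -15 29): clip(3,-15,29)=3, clip(6,-15,29)=6, clip(9,-15,29)=9, clip(9,-15,29)=9, clip(11,-15,29)=11, clip(14,-15,29)=14 -> [3, 6, 9, 9, 11, 14] (max |s|=14)
Overall max amplitude: 14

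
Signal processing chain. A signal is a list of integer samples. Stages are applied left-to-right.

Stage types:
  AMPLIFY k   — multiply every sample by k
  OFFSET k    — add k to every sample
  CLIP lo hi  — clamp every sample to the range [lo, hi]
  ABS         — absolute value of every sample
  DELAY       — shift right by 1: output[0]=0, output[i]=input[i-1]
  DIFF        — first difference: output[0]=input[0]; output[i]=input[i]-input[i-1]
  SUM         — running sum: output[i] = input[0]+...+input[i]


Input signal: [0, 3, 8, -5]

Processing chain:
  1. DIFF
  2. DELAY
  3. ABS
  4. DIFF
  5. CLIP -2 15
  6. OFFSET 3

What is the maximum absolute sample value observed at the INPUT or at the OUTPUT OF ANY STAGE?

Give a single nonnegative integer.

Input: [0, 3, 8, -5] (max |s|=8)
Stage 1 (DIFF): s[0]=0, 3-0=3, 8-3=5, -5-8=-13 -> [0, 3, 5, -13] (max |s|=13)
Stage 2 (DELAY): [0, 0, 3, 5] = [0, 0, 3, 5] -> [0, 0, 3, 5] (max |s|=5)
Stage 3 (ABS): |0|=0, |0|=0, |3|=3, |5|=5 -> [0, 0, 3, 5] (max |s|=5)
Stage 4 (DIFF): s[0]=0, 0-0=0, 3-0=3, 5-3=2 -> [0, 0, 3, 2] (max |s|=3)
Stage 5 (CLIP -2 15): clip(0,-2,15)=0, clip(0,-2,15)=0, clip(3,-2,15)=3, clip(2,-2,15)=2 -> [0, 0, 3, 2] (max |s|=3)
Stage 6 (OFFSET 3): 0+3=3, 0+3=3, 3+3=6, 2+3=5 -> [3, 3, 6, 5] (max |s|=6)
Overall max amplitude: 13

Answer: 13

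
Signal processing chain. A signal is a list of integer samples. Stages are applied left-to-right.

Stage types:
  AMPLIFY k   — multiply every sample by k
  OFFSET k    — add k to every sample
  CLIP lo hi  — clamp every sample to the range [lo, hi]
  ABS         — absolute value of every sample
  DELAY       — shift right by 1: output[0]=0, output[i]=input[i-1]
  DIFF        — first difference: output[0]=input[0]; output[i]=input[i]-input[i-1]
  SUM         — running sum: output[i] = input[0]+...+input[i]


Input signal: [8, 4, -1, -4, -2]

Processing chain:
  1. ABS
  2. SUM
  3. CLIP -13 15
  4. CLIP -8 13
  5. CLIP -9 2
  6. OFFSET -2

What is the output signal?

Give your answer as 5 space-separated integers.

Input: [8, 4, -1, -4, -2]
Stage 1 (ABS): |8|=8, |4|=4, |-1|=1, |-4|=4, |-2|=2 -> [8, 4, 1, 4, 2]
Stage 2 (SUM): sum[0..0]=8, sum[0..1]=12, sum[0..2]=13, sum[0..3]=17, sum[0..4]=19 -> [8, 12, 13, 17, 19]
Stage 3 (CLIP -13 15): clip(8,-13,15)=8, clip(12,-13,15)=12, clip(13,-13,15)=13, clip(17,-13,15)=15, clip(19,-13,15)=15 -> [8, 12, 13, 15, 15]
Stage 4 (CLIP -8 13): clip(8,-8,13)=8, clip(12,-8,13)=12, clip(13,-8,13)=13, clip(15,-8,13)=13, clip(15,-8,13)=13 -> [8, 12, 13, 13, 13]
Stage 5 (CLIP -9 2): clip(8,-9,2)=2, clip(12,-9,2)=2, clip(13,-9,2)=2, clip(13,-9,2)=2, clip(13,-9,2)=2 -> [2, 2, 2, 2, 2]
Stage 6 (OFFSET -2): 2+-2=0, 2+-2=0, 2+-2=0, 2+-2=0, 2+-2=0 -> [0, 0, 0, 0, 0]

Answer: 0 0 0 0 0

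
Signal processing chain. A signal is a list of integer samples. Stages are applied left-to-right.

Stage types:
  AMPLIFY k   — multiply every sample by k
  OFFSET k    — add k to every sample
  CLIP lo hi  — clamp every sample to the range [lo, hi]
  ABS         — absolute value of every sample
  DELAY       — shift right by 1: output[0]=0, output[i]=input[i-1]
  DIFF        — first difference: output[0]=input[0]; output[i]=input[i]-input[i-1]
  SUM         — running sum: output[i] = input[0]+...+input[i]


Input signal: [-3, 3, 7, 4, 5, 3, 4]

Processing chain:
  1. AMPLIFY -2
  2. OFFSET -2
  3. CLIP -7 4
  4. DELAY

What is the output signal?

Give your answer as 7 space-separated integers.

Answer: 0 4 -7 -7 -7 -7 -7

Derivation:
Input: [-3, 3, 7, 4, 5, 3, 4]
Stage 1 (AMPLIFY -2): -3*-2=6, 3*-2=-6, 7*-2=-14, 4*-2=-8, 5*-2=-10, 3*-2=-6, 4*-2=-8 -> [6, -6, -14, -8, -10, -6, -8]
Stage 2 (OFFSET -2): 6+-2=4, -6+-2=-8, -14+-2=-16, -8+-2=-10, -10+-2=-12, -6+-2=-8, -8+-2=-10 -> [4, -8, -16, -10, -12, -8, -10]
Stage 3 (CLIP -7 4): clip(4,-7,4)=4, clip(-8,-7,4)=-7, clip(-16,-7,4)=-7, clip(-10,-7,4)=-7, clip(-12,-7,4)=-7, clip(-8,-7,4)=-7, clip(-10,-7,4)=-7 -> [4, -7, -7, -7, -7, -7, -7]
Stage 4 (DELAY): [0, 4, -7, -7, -7, -7, -7] = [0, 4, -7, -7, -7, -7, -7] -> [0, 4, -7, -7, -7, -7, -7]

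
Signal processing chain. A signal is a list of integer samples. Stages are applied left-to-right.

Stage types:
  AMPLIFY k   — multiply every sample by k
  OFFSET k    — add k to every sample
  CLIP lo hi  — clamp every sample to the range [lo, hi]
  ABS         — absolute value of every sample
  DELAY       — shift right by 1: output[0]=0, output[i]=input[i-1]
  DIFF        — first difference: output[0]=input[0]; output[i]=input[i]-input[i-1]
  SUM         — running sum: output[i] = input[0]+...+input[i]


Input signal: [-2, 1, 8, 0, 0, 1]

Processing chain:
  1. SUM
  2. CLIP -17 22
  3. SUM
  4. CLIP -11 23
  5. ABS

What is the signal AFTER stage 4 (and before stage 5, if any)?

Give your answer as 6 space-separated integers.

Answer: -2 -3 4 11 18 23

Derivation:
Input: [-2, 1, 8, 0, 0, 1]
Stage 1 (SUM): sum[0..0]=-2, sum[0..1]=-1, sum[0..2]=7, sum[0..3]=7, sum[0..4]=7, sum[0..5]=8 -> [-2, -1, 7, 7, 7, 8]
Stage 2 (CLIP -17 22): clip(-2,-17,22)=-2, clip(-1,-17,22)=-1, clip(7,-17,22)=7, clip(7,-17,22)=7, clip(7,-17,22)=7, clip(8,-17,22)=8 -> [-2, -1, 7, 7, 7, 8]
Stage 3 (SUM): sum[0..0]=-2, sum[0..1]=-3, sum[0..2]=4, sum[0..3]=11, sum[0..4]=18, sum[0..5]=26 -> [-2, -3, 4, 11, 18, 26]
Stage 4 (CLIP -11 23): clip(-2,-11,23)=-2, clip(-3,-11,23)=-3, clip(4,-11,23)=4, clip(11,-11,23)=11, clip(18,-11,23)=18, clip(26,-11,23)=23 -> [-2, -3, 4, 11, 18, 23]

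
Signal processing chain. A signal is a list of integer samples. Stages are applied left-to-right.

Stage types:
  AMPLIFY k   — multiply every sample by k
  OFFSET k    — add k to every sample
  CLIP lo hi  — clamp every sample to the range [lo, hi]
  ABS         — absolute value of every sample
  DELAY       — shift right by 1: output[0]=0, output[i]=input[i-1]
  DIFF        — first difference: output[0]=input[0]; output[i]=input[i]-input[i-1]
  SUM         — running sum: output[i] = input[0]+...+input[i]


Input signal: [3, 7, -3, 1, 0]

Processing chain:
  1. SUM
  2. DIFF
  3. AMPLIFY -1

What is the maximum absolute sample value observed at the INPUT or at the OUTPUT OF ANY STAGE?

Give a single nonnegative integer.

Input: [3, 7, -3, 1, 0] (max |s|=7)
Stage 1 (SUM): sum[0..0]=3, sum[0..1]=10, sum[0..2]=7, sum[0..3]=8, sum[0..4]=8 -> [3, 10, 7, 8, 8] (max |s|=10)
Stage 2 (DIFF): s[0]=3, 10-3=7, 7-10=-3, 8-7=1, 8-8=0 -> [3, 7, -3, 1, 0] (max |s|=7)
Stage 3 (AMPLIFY -1): 3*-1=-3, 7*-1=-7, -3*-1=3, 1*-1=-1, 0*-1=0 -> [-3, -7, 3, -1, 0] (max |s|=7)
Overall max amplitude: 10

Answer: 10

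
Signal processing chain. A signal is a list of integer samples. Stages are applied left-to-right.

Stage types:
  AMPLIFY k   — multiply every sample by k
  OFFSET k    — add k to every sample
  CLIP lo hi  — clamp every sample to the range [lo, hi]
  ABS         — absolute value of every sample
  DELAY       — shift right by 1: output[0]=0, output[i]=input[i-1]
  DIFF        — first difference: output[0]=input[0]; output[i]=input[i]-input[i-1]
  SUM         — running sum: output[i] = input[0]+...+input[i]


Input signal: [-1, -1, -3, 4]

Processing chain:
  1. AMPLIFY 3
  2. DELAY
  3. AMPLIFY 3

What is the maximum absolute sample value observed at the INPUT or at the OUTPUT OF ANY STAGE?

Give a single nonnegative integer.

Input: [-1, -1, -3, 4] (max |s|=4)
Stage 1 (AMPLIFY 3): -1*3=-3, -1*3=-3, -3*3=-9, 4*3=12 -> [-3, -3, -9, 12] (max |s|=12)
Stage 2 (DELAY): [0, -3, -3, -9] = [0, -3, -3, -9] -> [0, -3, -3, -9] (max |s|=9)
Stage 3 (AMPLIFY 3): 0*3=0, -3*3=-9, -3*3=-9, -9*3=-27 -> [0, -9, -9, -27] (max |s|=27)
Overall max amplitude: 27

Answer: 27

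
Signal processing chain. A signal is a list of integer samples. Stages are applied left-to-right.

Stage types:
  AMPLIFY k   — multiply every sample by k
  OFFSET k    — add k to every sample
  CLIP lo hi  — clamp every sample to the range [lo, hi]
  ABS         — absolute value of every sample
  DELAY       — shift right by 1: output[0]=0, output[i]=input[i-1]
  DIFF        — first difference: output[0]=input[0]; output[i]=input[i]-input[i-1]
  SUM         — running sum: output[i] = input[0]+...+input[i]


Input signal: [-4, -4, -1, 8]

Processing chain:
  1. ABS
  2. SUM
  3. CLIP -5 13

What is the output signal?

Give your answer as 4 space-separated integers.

Answer: 4 8 9 13

Derivation:
Input: [-4, -4, -1, 8]
Stage 1 (ABS): |-4|=4, |-4|=4, |-1|=1, |8|=8 -> [4, 4, 1, 8]
Stage 2 (SUM): sum[0..0]=4, sum[0..1]=8, sum[0..2]=9, sum[0..3]=17 -> [4, 8, 9, 17]
Stage 3 (CLIP -5 13): clip(4,-5,13)=4, clip(8,-5,13)=8, clip(9,-5,13)=9, clip(17,-5,13)=13 -> [4, 8, 9, 13]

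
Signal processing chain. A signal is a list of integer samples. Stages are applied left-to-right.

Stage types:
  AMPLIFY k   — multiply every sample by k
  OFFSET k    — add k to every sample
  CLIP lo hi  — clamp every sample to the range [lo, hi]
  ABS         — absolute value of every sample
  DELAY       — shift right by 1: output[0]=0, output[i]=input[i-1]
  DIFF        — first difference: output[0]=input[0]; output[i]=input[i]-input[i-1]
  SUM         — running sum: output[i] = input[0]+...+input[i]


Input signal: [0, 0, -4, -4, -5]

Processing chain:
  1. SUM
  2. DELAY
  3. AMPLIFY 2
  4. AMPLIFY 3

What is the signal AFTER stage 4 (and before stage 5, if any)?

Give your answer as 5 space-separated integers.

Input: [0, 0, -4, -4, -5]
Stage 1 (SUM): sum[0..0]=0, sum[0..1]=0, sum[0..2]=-4, sum[0..3]=-8, sum[0..4]=-13 -> [0, 0, -4, -8, -13]
Stage 2 (DELAY): [0, 0, 0, -4, -8] = [0, 0, 0, -4, -8] -> [0, 0, 0, -4, -8]
Stage 3 (AMPLIFY 2): 0*2=0, 0*2=0, 0*2=0, -4*2=-8, -8*2=-16 -> [0, 0, 0, -8, -16]
Stage 4 (AMPLIFY 3): 0*3=0, 0*3=0, 0*3=0, -8*3=-24, -16*3=-48 -> [0, 0, 0, -24, -48]

Answer: 0 0 0 -24 -48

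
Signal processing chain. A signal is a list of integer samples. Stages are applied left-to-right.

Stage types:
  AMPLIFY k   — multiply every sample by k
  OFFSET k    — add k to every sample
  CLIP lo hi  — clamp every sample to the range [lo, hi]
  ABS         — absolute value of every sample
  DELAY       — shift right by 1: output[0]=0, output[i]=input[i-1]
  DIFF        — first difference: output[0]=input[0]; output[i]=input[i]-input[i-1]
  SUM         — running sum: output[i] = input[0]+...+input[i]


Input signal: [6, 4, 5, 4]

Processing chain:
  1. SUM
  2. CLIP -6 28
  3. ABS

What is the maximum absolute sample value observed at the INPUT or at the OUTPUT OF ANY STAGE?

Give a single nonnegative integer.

Answer: 19

Derivation:
Input: [6, 4, 5, 4] (max |s|=6)
Stage 1 (SUM): sum[0..0]=6, sum[0..1]=10, sum[0..2]=15, sum[0..3]=19 -> [6, 10, 15, 19] (max |s|=19)
Stage 2 (CLIP -6 28): clip(6,-6,28)=6, clip(10,-6,28)=10, clip(15,-6,28)=15, clip(19,-6,28)=19 -> [6, 10, 15, 19] (max |s|=19)
Stage 3 (ABS): |6|=6, |10|=10, |15|=15, |19|=19 -> [6, 10, 15, 19] (max |s|=19)
Overall max amplitude: 19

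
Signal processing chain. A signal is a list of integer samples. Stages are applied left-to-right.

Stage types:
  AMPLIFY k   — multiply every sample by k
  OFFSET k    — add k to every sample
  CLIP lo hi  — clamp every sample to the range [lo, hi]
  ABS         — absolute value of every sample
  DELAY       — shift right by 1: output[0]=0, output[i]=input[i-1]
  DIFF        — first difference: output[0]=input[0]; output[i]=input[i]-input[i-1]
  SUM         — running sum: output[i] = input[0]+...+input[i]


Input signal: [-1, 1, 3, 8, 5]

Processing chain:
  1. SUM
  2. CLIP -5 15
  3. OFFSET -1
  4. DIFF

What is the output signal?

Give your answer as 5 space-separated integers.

Answer: -2 1 3 8 4

Derivation:
Input: [-1, 1, 3, 8, 5]
Stage 1 (SUM): sum[0..0]=-1, sum[0..1]=0, sum[0..2]=3, sum[0..3]=11, sum[0..4]=16 -> [-1, 0, 3, 11, 16]
Stage 2 (CLIP -5 15): clip(-1,-5,15)=-1, clip(0,-5,15)=0, clip(3,-5,15)=3, clip(11,-5,15)=11, clip(16,-5,15)=15 -> [-1, 0, 3, 11, 15]
Stage 3 (OFFSET -1): -1+-1=-2, 0+-1=-1, 3+-1=2, 11+-1=10, 15+-1=14 -> [-2, -1, 2, 10, 14]
Stage 4 (DIFF): s[0]=-2, -1--2=1, 2--1=3, 10-2=8, 14-10=4 -> [-2, 1, 3, 8, 4]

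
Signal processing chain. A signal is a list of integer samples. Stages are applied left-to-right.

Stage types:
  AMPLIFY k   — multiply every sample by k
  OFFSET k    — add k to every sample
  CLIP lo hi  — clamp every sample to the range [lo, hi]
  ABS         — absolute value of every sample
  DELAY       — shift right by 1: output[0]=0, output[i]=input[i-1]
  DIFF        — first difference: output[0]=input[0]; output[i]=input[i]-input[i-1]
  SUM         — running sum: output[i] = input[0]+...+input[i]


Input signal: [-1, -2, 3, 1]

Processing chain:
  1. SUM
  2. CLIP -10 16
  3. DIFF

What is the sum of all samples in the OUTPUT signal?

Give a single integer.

Answer: 1

Derivation:
Input: [-1, -2, 3, 1]
Stage 1 (SUM): sum[0..0]=-1, sum[0..1]=-3, sum[0..2]=0, sum[0..3]=1 -> [-1, -3, 0, 1]
Stage 2 (CLIP -10 16): clip(-1,-10,16)=-1, clip(-3,-10,16)=-3, clip(0,-10,16)=0, clip(1,-10,16)=1 -> [-1, -3, 0, 1]
Stage 3 (DIFF): s[0]=-1, -3--1=-2, 0--3=3, 1-0=1 -> [-1, -2, 3, 1]
Output sum: 1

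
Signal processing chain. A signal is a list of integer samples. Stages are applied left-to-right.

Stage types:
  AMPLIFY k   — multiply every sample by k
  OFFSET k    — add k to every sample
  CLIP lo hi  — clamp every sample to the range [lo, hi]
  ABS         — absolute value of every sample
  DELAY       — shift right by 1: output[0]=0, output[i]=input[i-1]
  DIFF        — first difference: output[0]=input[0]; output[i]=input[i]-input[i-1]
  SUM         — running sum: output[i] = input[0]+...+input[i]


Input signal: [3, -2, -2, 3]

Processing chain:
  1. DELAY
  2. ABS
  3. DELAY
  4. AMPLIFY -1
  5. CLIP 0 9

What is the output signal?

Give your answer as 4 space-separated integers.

Input: [3, -2, -2, 3]
Stage 1 (DELAY): [0, 3, -2, -2] = [0, 3, -2, -2] -> [0, 3, -2, -2]
Stage 2 (ABS): |0|=0, |3|=3, |-2|=2, |-2|=2 -> [0, 3, 2, 2]
Stage 3 (DELAY): [0, 0, 3, 2] = [0, 0, 3, 2] -> [0, 0, 3, 2]
Stage 4 (AMPLIFY -1): 0*-1=0, 0*-1=0, 3*-1=-3, 2*-1=-2 -> [0, 0, -3, -2]
Stage 5 (CLIP 0 9): clip(0,0,9)=0, clip(0,0,9)=0, clip(-3,0,9)=0, clip(-2,0,9)=0 -> [0, 0, 0, 0]

Answer: 0 0 0 0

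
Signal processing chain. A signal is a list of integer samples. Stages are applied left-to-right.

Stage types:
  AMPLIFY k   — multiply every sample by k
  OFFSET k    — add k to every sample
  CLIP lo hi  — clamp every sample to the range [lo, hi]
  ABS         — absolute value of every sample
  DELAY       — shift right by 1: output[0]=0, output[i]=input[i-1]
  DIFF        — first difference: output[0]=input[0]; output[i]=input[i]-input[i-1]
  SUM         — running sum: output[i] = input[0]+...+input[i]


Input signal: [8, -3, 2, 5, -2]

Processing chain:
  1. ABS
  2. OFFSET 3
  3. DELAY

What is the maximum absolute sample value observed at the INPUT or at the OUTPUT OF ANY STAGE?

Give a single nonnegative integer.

Input: [8, -3, 2, 5, -2] (max |s|=8)
Stage 1 (ABS): |8|=8, |-3|=3, |2|=2, |5|=5, |-2|=2 -> [8, 3, 2, 5, 2] (max |s|=8)
Stage 2 (OFFSET 3): 8+3=11, 3+3=6, 2+3=5, 5+3=8, 2+3=5 -> [11, 6, 5, 8, 5] (max |s|=11)
Stage 3 (DELAY): [0, 11, 6, 5, 8] = [0, 11, 6, 5, 8] -> [0, 11, 6, 5, 8] (max |s|=11)
Overall max amplitude: 11

Answer: 11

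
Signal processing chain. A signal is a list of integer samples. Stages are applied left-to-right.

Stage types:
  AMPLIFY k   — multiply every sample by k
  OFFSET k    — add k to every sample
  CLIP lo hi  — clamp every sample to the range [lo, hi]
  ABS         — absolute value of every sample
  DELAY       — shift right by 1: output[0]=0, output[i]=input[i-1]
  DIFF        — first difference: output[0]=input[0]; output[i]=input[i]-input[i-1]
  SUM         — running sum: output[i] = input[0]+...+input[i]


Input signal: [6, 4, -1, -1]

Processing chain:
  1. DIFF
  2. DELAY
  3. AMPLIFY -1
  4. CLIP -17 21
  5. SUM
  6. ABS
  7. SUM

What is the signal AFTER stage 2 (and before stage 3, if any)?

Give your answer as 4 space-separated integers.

Answer: 0 6 -2 -5

Derivation:
Input: [6, 4, -1, -1]
Stage 1 (DIFF): s[0]=6, 4-6=-2, -1-4=-5, -1--1=0 -> [6, -2, -5, 0]
Stage 2 (DELAY): [0, 6, -2, -5] = [0, 6, -2, -5] -> [0, 6, -2, -5]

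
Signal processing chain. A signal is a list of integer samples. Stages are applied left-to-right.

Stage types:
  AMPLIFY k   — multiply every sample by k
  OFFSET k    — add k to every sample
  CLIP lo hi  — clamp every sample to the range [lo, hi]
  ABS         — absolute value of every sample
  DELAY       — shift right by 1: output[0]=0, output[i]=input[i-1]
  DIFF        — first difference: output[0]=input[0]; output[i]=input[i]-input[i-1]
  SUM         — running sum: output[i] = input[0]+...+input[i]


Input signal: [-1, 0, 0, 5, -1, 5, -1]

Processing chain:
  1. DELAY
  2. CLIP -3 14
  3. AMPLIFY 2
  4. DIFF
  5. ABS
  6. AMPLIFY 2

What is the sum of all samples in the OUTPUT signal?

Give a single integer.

Answer: 76

Derivation:
Input: [-1, 0, 0, 5, -1, 5, -1]
Stage 1 (DELAY): [0, -1, 0, 0, 5, -1, 5] = [0, -1, 0, 0, 5, -1, 5] -> [0, -1, 0, 0, 5, -1, 5]
Stage 2 (CLIP -3 14): clip(0,-3,14)=0, clip(-1,-3,14)=-1, clip(0,-3,14)=0, clip(0,-3,14)=0, clip(5,-3,14)=5, clip(-1,-3,14)=-1, clip(5,-3,14)=5 -> [0, -1, 0, 0, 5, -1, 5]
Stage 3 (AMPLIFY 2): 0*2=0, -1*2=-2, 0*2=0, 0*2=0, 5*2=10, -1*2=-2, 5*2=10 -> [0, -2, 0, 0, 10, -2, 10]
Stage 4 (DIFF): s[0]=0, -2-0=-2, 0--2=2, 0-0=0, 10-0=10, -2-10=-12, 10--2=12 -> [0, -2, 2, 0, 10, -12, 12]
Stage 5 (ABS): |0|=0, |-2|=2, |2|=2, |0|=0, |10|=10, |-12|=12, |12|=12 -> [0, 2, 2, 0, 10, 12, 12]
Stage 6 (AMPLIFY 2): 0*2=0, 2*2=4, 2*2=4, 0*2=0, 10*2=20, 12*2=24, 12*2=24 -> [0, 4, 4, 0, 20, 24, 24]
Output sum: 76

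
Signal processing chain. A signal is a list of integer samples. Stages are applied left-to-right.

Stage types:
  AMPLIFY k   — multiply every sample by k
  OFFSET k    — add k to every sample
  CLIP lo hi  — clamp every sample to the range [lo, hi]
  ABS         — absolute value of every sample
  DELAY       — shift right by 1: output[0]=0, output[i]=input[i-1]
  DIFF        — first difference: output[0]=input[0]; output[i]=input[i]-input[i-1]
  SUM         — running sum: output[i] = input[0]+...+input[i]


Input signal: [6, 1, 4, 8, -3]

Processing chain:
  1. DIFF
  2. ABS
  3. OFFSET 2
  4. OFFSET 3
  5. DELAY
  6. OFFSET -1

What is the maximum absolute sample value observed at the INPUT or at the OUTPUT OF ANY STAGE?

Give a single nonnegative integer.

Answer: 16

Derivation:
Input: [6, 1, 4, 8, -3] (max |s|=8)
Stage 1 (DIFF): s[0]=6, 1-6=-5, 4-1=3, 8-4=4, -3-8=-11 -> [6, -5, 3, 4, -11] (max |s|=11)
Stage 2 (ABS): |6|=6, |-5|=5, |3|=3, |4|=4, |-11|=11 -> [6, 5, 3, 4, 11] (max |s|=11)
Stage 3 (OFFSET 2): 6+2=8, 5+2=7, 3+2=5, 4+2=6, 11+2=13 -> [8, 7, 5, 6, 13] (max |s|=13)
Stage 4 (OFFSET 3): 8+3=11, 7+3=10, 5+3=8, 6+3=9, 13+3=16 -> [11, 10, 8, 9, 16] (max |s|=16)
Stage 5 (DELAY): [0, 11, 10, 8, 9] = [0, 11, 10, 8, 9] -> [0, 11, 10, 8, 9] (max |s|=11)
Stage 6 (OFFSET -1): 0+-1=-1, 11+-1=10, 10+-1=9, 8+-1=7, 9+-1=8 -> [-1, 10, 9, 7, 8] (max |s|=10)
Overall max amplitude: 16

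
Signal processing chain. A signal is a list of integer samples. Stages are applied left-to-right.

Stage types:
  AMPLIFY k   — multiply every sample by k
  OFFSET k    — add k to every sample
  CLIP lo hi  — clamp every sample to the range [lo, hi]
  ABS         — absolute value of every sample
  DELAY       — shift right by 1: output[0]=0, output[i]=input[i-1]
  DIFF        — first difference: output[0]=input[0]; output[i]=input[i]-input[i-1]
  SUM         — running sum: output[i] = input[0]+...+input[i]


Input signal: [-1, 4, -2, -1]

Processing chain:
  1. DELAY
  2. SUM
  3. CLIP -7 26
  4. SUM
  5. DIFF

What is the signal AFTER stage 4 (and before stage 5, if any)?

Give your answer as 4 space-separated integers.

Answer: 0 -1 2 3

Derivation:
Input: [-1, 4, -2, -1]
Stage 1 (DELAY): [0, -1, 4, -2] = [0, -1, 4, -2] -> [0, -1, 4, -2]
Stage 2 (SUM): sum[0..0]=0, sum[0..1]=-1, sum[0..2]=3, sum[0..3]=1 -> [0, -1, 3, 1]
Stage 3 (CLIP -7 26): clip(0,-7,26)=0, clip(-1,-7,26)=-1, clip(3,-7,26)=3, clip(1,-7,26)=1 -> [0, -1, 3, 1]
Stage 4 (SUM): sum[0..0]=0, sum[0..1]=-1, sum[0..2]=2, sum[0..3]=3 -> [0, -1, 2, 3]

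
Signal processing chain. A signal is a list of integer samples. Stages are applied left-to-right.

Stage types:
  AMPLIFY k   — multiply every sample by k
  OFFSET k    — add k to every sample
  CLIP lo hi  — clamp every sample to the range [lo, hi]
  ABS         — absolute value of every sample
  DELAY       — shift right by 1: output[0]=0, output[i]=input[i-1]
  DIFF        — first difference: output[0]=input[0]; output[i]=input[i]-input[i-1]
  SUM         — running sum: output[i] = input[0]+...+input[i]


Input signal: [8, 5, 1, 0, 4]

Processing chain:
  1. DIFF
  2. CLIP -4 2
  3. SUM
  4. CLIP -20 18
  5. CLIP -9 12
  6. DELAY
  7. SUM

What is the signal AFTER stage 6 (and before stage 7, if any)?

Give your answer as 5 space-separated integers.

Input: [8, 5, 1, 0, 4]
Stage 1 (DIFF): s[0]=8, 5-8=-3, 1-5=-4, 0-1=-1, 4-0=4 -> [8, -3, -4, -1, 4]
Stage 2 (CLIP -4 2): clip(8,-4,2)=2, clip(-3,-4,2)=-3, clip(-4,-4,2)=-4, clip(-1,-4,2)=-1, clip(4,-4,2)=2 -> [2, -3, -4, -1, 2]
Stage 3 (SUM): sum[0..0]=2, sum[0..1]=-1, sum[0..2]=-5, sum[0..3]=-6, sum[0..4]=-4 -> [2, -1, -5, -6, -4]
Stage 4 (CLIP -20 18): clip(2,-20,18)=2, clip(-1,-20,18)=-1, clip(-5,-20,18)=-5, clip(-6,-20,18)=-6, clip(-4,-20,18)=-4 -> [2, -1, -5, -6, -4]
Stage 5 (CLIP -9 12): clip(2,-9,12)=2, clip(-1,-9,12)=-1, clip(-5,-9,12)=-5, clip(-6,-9,12)=-6, clip(-4,-9,12)=-4 -> [2, -1, -5, -6, -4]
Stage 6 (DELAY): [0, 2, -1, -5, -6] = [0, 2, -1, -5, -6] -> [0, 2, -1, -5, -6]

Answer: 0 2 -1 -5 -6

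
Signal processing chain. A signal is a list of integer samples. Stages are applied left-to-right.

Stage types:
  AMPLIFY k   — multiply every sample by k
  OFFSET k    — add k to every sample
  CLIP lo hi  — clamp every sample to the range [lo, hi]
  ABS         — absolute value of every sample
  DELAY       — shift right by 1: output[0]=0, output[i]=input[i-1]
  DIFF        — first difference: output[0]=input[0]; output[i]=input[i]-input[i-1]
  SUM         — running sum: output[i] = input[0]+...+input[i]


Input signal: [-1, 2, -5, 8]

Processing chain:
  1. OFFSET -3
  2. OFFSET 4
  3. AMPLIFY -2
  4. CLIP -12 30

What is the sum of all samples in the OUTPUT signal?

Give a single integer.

Input: [-1, 2, -5, 8]
Stage 1 (OFFSET -3): -1+-3=-4, 2+-3=-1, -5+-3=-8, 8+-3=5 -> [-4, -1, -8, 5]
Stage 2 (OFFSET 4): -4+4=0, -1+4=3, -8+4=-4, 5+4=9 -> [0, 3, -4, 9]
Stage 3 (AMPLIFY -2): 0*-2=0, 3*-2=-6, -4*-2=8, 9*-2=-18 -> [0, -6, 8, -18]
Stage 4 (CLIP -12 30): clip(0,-12,30)=0, clip(-6,-12,30)=-6, clip(8,-12,30)=8, clip(-18,-12,30)=-12 -> [0, -6, 8, -12]
Output sum: -10

Answer: -10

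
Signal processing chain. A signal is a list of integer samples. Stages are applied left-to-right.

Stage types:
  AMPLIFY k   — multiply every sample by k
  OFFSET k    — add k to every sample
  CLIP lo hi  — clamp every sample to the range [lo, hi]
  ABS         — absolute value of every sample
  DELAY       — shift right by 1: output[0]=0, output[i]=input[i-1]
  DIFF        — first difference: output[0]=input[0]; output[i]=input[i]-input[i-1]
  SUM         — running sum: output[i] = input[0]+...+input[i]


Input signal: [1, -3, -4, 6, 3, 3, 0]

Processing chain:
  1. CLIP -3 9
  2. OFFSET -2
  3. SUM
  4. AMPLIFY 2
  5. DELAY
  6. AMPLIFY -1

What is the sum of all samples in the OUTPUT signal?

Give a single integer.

Input: [1, -3, -4, 6, 3, 3, 0]
Stage 1 (CLIP -3 9): clip(1,-3,9)=1, clip(-3,-3,9)=-3, clip(-4,-3,9)=-3, clip(6,-3,9)=6, clip(3,-3,9)=3, clip(3,-3,9)=3, clip(0,-3,9)=0 -> [1, -3, -3, 6, 3, 3, 0]
Stage 2 (OFFSET -2): 1+-2=-1, -3+-2=-5, -3+-2=-5, 6+-2=4, 3+-2=1, 3+-2=1, 0+-2=-2 -> [-1, -5, -5, 4, 1, 1, -2]
Stage 3 (SUM): sum[0..0]=-1, sum[0..1]=-6, sum[0..2]=-11, sum[0..3]=-7, sum[0..4]=-6, sum[0..5]=-5, sum[0..6]=-7 -> [-1, -6, -11, -7, -6, -5, -7]
Stage 4 (AMPLIFY 2): -1*2=-2, -6*2=-12, -11*2=-22, -7*2=-14, -6*2=-12, -5*2=-10, -7*2=-14 -> [-2, -12, -22, -14, -12, -10, -14]
Stage 5 (DELAY): [0, -2, -12, -22, -14, -12, -10] = [0, -2, -12, -22, -14, -12, -10] -> [0, -2, -12, -22, -14, -12, -10]
Stage 6 (AMPLIFY -1): 0*-1=0, -2*-1=2, -12*-1=12, -22*-1=22, -14*-1=14, -12*-1=12, -10*-1=10 -> [0, 2, 12, 22, 14, 12, 10]
Output sum: 72

Answer: 72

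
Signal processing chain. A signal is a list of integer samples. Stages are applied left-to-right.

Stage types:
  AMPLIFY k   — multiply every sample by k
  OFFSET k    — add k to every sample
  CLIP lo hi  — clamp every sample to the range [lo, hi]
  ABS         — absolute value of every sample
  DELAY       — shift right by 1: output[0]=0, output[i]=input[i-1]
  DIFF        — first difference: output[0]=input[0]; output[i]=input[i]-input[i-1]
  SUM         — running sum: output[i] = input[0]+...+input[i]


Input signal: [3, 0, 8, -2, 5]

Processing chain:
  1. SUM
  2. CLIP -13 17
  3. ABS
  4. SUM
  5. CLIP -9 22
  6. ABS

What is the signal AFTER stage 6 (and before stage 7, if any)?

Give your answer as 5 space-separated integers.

Answer: 3 6 17 22 22

Derivation:
Input: [3, 0, 8, -2, 5]
Stage 1 (SUM): sum[0..0]=3, sum[0..1]=3, sum[0..2]=11, sum[0..3]=9, sum[0..4]=14 -> [3, 3, 11, 9, 14]
Stage 2 (CLIP -13 17): clip(3,-13,17)=3, clip(3,-13,17)=3, clip(11,-13,17)=11, clip(9,-13,17)=9, clip(14,-13,17)=14 -> [3, 3, 11, 9, 14]
Stage 3 (ABS): |3|=3, |3|=3, |11|=11, |9|=9, |14|=14 -> [3, 3, 11, 9, 14]
Stage 4 (SUM): sum[0..0]=3, sum[0..1]=6, sum[0..2]=17, sum[0..3]=26, sum[0..4]=40 -> [3, 6, 17, 26, 40]
Stage 5 (CLIP -9 22): clip(3,-9,22)=3, clip(6,-9,22)=6, clip(17,-9,22)=17, clip(26,-9,22)=22, clip(40,-9,22)=22 -> [3, 6, 17, 22, 22]
Stage 6 (ABS): |3|=3, |6|=6, |17|=17, |22|=22, |22|=22 -> [3, 6, 17, 22, 22]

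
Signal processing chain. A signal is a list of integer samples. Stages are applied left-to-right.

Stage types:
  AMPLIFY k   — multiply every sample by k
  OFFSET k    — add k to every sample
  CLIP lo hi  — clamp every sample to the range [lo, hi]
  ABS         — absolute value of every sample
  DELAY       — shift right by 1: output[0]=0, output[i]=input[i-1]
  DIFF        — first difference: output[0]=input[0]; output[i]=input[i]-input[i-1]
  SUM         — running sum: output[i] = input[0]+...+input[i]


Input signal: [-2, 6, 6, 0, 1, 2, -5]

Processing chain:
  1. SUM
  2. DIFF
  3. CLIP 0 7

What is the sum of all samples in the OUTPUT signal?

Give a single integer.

Input: [-2, 6, 6, 0, 1, 2, -5]
Stage 1 (SUM): sum[0..0]=-2, sum[0..1]=4, sum[0..2]=10, sum[0..3]=10, sum[0..4]=11, sum[0..5]=13, sum[0..6]=8 -> [-2, 4, 10, 10, 11, 13, 8]
Stage 2 (DIFF): s[0]=-2, 4--2=6, 10-4=6, 10-10=0, 11-10=1, 13-11=2, 8-13=-5 -> [-2, 6, 6, 0, 1, 2, -5]
Stage 3 (CLIP 0 7): clip(-2,0,7)=0, clip(6,0,7)=6, clip(6,0,7)=6, clip(0,0,7)=0, clip(1,0,7)=1, clip(2,0,7)=2, clip(-5,0,7)=0 -> [0, 6, 6, 0, 1, 2, 0]
Output sum: 15

Answer: 15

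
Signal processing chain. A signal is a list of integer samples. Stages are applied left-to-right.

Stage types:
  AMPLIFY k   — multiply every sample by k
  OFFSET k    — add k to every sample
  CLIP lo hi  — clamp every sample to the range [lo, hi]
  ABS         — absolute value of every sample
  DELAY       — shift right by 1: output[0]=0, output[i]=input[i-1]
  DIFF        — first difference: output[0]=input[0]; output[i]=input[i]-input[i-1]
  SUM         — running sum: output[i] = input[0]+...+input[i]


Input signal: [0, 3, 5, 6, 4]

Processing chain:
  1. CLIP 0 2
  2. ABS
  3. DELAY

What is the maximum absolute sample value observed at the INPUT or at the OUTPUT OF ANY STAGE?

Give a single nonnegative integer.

Input: [0, 3, 5, 6, 4] (max |s|=6)
Stage 1 (CLIP 0 2): clip(0,0,2)=0, clip(3,0,2)=2, clip(5,0,2)=2, clip(6,0,2)=2, clip(4,0,2)=2 -> [0, 2, 2, 2, 2] (max |s|=2)
Stage 2 (ABS): |0|=0, |2|=2, |2|=2, |2|=2, |2|=2 -> [0, 2, 2, 2, 2] (max |s|=2)
Stage 3 (DELAY): [0, 0, 2, 2, 2] = [0, 0, 2, 2, 2] -> [0, 0, 2, 2, 2] (max |s|=2)
Overall max amplitude: 6

Answer: 6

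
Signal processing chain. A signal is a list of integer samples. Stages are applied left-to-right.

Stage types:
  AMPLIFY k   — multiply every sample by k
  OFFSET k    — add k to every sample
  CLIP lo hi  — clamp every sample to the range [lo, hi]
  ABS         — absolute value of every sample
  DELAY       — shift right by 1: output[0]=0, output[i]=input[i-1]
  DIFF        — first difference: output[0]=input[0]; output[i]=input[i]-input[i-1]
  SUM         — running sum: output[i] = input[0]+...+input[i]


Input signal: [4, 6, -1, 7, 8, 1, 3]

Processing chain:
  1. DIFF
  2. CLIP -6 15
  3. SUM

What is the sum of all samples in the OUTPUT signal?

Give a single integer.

Input: [4, 6, -1, 7, 8, 1, 3]
Stage 1 (DIFF): s[0]=4, 6-4=2, -1-6=-7, 7--1=8, 8-7=1, 1-8=-7, 3-1=2 -> [4, 2, -7, 8, 1, -7, 2]
Stage 2 (CLIP -6 15): clip(4,-6,15)=4, clip(2,-6,15)=2, clip(-7,-6,15)=-6, clip(8,-6,15)=8, clip(1,-6,15)=1, clip(-7,-6,15)=-6, clip(2,-6,15)=2 -> [4, 2, -6, 8, 1, -6, 2]
Stage 3 (SUM): sum[0..0]=4, sum[0..1]=6, sum[0..2]=0, sum[0..3]=8, sum[0..4]=9, sum[0..5]=3, sum[0..6]=5 -> [4, 6, 0, 8, 9, 3, 5]
Output sum: 35

Answer: 35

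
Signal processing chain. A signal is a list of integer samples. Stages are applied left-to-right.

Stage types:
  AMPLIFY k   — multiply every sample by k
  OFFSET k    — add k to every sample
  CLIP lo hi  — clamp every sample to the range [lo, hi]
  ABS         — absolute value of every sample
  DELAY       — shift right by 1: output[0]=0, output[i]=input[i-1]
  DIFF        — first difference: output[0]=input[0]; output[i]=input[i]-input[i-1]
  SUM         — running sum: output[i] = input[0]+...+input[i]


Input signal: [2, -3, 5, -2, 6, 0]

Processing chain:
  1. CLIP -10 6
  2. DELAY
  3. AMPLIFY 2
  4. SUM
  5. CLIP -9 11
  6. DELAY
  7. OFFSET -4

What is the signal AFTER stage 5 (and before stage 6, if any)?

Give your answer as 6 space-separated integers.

Answer: 0 4 -2 8 4 11

Derivation:
Input: [2, -3, 5, -2, 6, 0]
Stage 1 (CLIP -10 6): clip(2,-10,6)=2, clip(-3,-10,6)=-3, clip(5,-10,6)=5, clip(-2,-10,6)=-2, clip(6,-10,6)=6, clip(0,-10,6)=0 -> [2, -3, 5, -2, 6, 0]
Stage 2 (DELAY): [0, 2, -3, 5, -2, 6] = [0, 2, -3, 5, -2, 6] -> [0, 2, -3, 5, -2, 6]
Stage 3 (AMPLIFY 2): 0*2=0, 2*2=4, -3*2=-6, 5*2=10, -2*2=-4, 6*2=12 -> [0, 4, -6, 10, -4, 12]
Stage 4 (SUM): sum[0..0]=0, sum[0..1]=4, sum[0..2]=-2, sum[0..3]=8, sum[0..4]=4, sum[0..5]=16 -> [0, 4, -2, 8, 4, 16]
Stage 5 (CLIP -9 11): clip(0,-9,11)=0, clip(4,-9,11)=4, clip(-2,-9,11)=-2, clip(8,-9,11)=8, clip(4,-9,11)=4, clip(16,-9,11)=11 -> [0, 4, -2, 8, 4, 11]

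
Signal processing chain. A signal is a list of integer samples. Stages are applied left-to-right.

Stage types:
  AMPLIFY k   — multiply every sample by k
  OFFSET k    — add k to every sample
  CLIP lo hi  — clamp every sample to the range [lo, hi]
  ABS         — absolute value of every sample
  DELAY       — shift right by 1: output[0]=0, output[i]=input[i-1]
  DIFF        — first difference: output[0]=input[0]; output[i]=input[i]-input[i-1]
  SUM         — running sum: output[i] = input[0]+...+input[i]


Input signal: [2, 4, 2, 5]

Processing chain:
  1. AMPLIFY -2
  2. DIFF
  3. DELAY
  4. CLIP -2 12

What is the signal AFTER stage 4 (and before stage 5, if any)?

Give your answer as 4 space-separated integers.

Input: [2, 4, 2, 5]
Stage 1 (AMPLIFY -2): 2*-2=-4, 4*-2=-8, 2*-2=-4, 5*-2=-10 -> [-4, -8, -4, -10]
Stage 2 (DIFF): s[0]=-4, -8--4=-4, -4--8=4, -10--4=-6 -> [-4, -4, 4, -6]
Stage 3 (DELAY): [0, -4, -4, 4] = [0, -4, -4, 4] -> [0, -4, -4, 4]
Stage 4 (CLIP -2 12): clip(0,-2,12)=0, clip(-4,-2,12)=-2, clip(-4,-2,12)=-2, clip(4,-2,12)=4 -> [0, -2, -2, 4]

Answer: 0 -2 -2 4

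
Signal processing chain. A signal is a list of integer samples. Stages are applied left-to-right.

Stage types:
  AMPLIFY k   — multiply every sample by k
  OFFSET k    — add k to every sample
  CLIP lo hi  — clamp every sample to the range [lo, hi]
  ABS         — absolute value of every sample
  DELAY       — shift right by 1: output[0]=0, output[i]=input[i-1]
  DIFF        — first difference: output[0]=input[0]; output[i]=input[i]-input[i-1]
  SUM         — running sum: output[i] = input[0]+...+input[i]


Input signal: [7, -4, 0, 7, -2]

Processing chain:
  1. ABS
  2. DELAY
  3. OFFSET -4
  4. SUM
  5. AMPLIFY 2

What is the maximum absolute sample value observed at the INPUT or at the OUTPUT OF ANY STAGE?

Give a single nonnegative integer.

Input: [7, -4, 0, 7, -2] (max |s|=7)
Stage 1 (ABS): |7|=7, |-4|=4, |0|=0, |7|=7, |-2|=2 -> [7, 4, 0, 7, 2] (max |s|=7)
Stage 2 (DELAY): [0, 7, 4, 0, 7] = [0, 7, 4, 0, 7] -> [0, 7, 4, 0, 7] (max |s|=7)
Stage 3 (OFFSET -4): 0+-4=-4, 7+-4=3, 4+-4=0, 0+-4=-4, 7+-4=3 -> [-4, 3, 0, -4, 3] (max |s|=4)
Stage 4 (SUM): sum[0..0]=-4, sum[0..1]=-1, sum[0..2]=-1, sum[0..3]=-5, sum[0..4]=-2 -> [-4, -1, -1, -5, -2] (max |s|=5)
Stage 5 (AMPLIFY 2): -4*2=-8, -1*2=-2, -1*2=-2, -5*2=-10, -2*2=-4 -> [-8, -2, -2, -10, -4] (max |s|=10)
Overall max amplitude: 10

Answer: 10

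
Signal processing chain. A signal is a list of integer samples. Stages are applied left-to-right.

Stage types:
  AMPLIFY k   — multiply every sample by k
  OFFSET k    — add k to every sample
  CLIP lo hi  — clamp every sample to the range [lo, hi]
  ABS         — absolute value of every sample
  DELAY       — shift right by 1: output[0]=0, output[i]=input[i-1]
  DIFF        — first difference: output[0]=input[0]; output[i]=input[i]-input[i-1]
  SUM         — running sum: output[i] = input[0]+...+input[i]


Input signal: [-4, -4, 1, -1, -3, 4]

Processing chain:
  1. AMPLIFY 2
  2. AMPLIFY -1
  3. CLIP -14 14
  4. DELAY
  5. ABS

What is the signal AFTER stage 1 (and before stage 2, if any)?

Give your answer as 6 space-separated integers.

Answer: -8 -8 2 -2 -6 8

Derivation:
Input: [-4, -4, 1, -1, -3, 4]
Stage 1 (AMPLIFY 2): -4*2=-8, -4*2=-8, 1*2=2, -1*2=-2, -3*2=-6, 4*2=8 -> [-8, -8, 2, -2, -6, 8]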